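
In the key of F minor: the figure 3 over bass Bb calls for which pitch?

Db

Counting 2 letter steps above Bb lands on D; in F minor, that letter is Db.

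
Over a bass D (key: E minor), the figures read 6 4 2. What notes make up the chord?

A second above D in this key is E.
A fourth above D in this key is G.
A sixth above D in this key is B.
Together with the bass D, this spells E minor seventh in third inversion.

D, E, G, B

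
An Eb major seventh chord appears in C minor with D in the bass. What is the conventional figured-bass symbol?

4/2

D is the seventh of Eb major seventh, so the chord is in third inversion.
A seventh chord in third inversion is figured 6/4/2, conventionally abbreviated 4/2.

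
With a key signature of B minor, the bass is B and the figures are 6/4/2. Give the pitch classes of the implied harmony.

A second above B in this key is C#.
A fourth above B in this key is E.
A sixth above B in this key is G.
Together with the bass B, this spells C# half-diminished seventh in third inversion.

B, C#, E, G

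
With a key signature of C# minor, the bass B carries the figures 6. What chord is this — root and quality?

The figures 6 indicate a triad in first inversion.
In first inversion the root lies a sixth above the bass: a sixth above B in C# minor is G#.
The chord tones are B, D#, G#, giving G# minor.

G# minor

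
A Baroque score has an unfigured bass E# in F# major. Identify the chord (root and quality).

An unfigured bass indicates a triad in root position.
In root position the bass is the root, so the root is E#.
The chord tones are E#, G#, B, giving E# diminished.

E# diminished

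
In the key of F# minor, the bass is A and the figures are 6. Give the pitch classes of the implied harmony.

A, C#, F#

The written figures 6 are shorthand for 6/3: the 3 is implied.
A third above A in this key is C#.
A sixth above A in this key is F#.
Together with the bass A, this spells F# minor in first inversion.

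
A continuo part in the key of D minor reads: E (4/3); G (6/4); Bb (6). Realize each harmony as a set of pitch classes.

E (6/4/3): E, G, A, C.
G (6/4): G, C, E.
Bb (6/3): Bb, D, G.

E, G, A, C | G, C, E | Bb, D, G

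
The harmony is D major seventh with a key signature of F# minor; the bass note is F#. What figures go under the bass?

6/5

F# is the third of D major seventh, so the chord is in first inversion.
A seventh chord in first inversion is figured 6/5/3, conventionally abbreviated 6/5.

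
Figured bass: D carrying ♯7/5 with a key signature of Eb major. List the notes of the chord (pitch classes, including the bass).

The written figures ♯7/5 are shorthand for 7/5/3: the 3 is implied.
A third above D in this key is F.
A fifth above D in this key is Ab.
A seventh above D in this key is C, raised to C# by the sharp.

D, F, Ab, C#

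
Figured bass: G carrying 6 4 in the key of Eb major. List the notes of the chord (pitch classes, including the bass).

G, C, Eb

A fourth above G in this key is C.
A sixth above G in this key is Eb.
Together with the bass G, this spells C minor in second inversion.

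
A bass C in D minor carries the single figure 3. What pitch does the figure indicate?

E

Counting 2 letter steps above C lands on E; in D minor, that letter is E.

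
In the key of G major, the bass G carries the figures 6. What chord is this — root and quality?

The figures 6 indicate a triad in first inversion.
In first inversion the root lies a sixth above the bass: a sixth above G in G major is E.
The chord tones are G, B, E, giving E minor.

E minor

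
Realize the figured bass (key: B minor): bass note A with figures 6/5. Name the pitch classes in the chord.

The written figures 6/5 are shorthand for 6/5/3: the 3 is implied.
A third above A in this key is C#.
A fifth above A in this key is E.
A sixth above A in this key is F#.
Together with the bass A, this spells F# minor seventh in first inversion.

A, C#, E, F#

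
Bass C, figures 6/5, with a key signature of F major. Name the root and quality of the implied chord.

A minor seventh

The figures 6/5 indicate a seventh chord in first inversion.
In first inversion the root lies a sixth above the bass: a sixth above C in F major is A.
The chord tones are C, E, G, A, giving A minor seventh.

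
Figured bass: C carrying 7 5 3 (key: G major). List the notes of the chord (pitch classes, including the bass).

C, E, G, B

A third above C in this key is E.
A fifth above C in this key is G.
A seventh above C in this key is B.
Together with the bass C, this spells C major seventh in root position.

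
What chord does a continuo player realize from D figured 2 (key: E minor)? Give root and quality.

E minor seventh

The figures 2 indicate a seventh chord in third inversion.
In third inversion the root lies a second above the bass: a second above D in E minor is E.
The chord tones are D, E, G, B, giving E minor seventh.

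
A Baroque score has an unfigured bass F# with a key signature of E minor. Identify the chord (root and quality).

An unfigured bass indicates a triad in root position.
In root position the bass is the root, so the root is F#.
The chord tones are F#, A, C, giving F# diminished.

F# diminished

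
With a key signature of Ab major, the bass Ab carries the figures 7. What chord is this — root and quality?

Ab major seventh

The figures 7 indicate a seventh chord in root position.
In root position the bass is the root, so the root is Ab.
The chord tones are Ab, C, Eb, G, giving Ab major seventh.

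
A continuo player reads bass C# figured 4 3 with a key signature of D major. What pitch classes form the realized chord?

The written figures 4 3 are shorthand for 6/4/3: the 6 is implied.
A third above C# in this key is E.
A fourth above C# in this key is F#.
A sixth above C# in this key is A.
Together with the bass C#, this spells F# minor seventh in second inversion.

C#, E, F#, A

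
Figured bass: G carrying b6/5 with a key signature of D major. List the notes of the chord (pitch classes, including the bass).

The written figures b6/5 are shorthand for 6/5/3: the 3 is implied.
A third above G in this key is B.
A fifth above G in this key is D.
A sixth above G in this key is E, lowered to Eb by the flat.
Together with the bass G, this spells Eb augmented major seventh in first inversion.

G, B, D, Eb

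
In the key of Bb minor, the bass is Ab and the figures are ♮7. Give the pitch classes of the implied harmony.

The written figures ♮7 are shorthand for 7/5/3: the 5/3 are implied.
A third above Ab in this key is C.
A fifth above Ab in this key is Eb.
A seventh above Ab in this key is Gb, made natural (G) by the ♮ figure.
Together with the bass Ab, this spells Ab major seventh in root position.

Ab, C, Eb, G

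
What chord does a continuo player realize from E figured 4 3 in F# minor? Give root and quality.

The figures 4 3 indicate a seventh chord in second inversion.
In second inversion the root lies a fourth above the bass: a fourth above E in F# minor is A.
The chord tones are E, G#, A, C#, giving A major seventh.

A major seventh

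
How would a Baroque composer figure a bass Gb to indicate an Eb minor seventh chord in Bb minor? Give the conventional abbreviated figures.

6/5

Gb is the third of Eb minor seventh, so the chord is in first inversion.
A seventh chord in first inversion is figured 6/5/3, conventionally abbreviated 6/5.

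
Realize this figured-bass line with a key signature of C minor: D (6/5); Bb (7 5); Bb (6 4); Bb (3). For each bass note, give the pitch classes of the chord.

D, F, Ab, Bb | Bb, D, F, Ab | Bb, Eb, G | Bb, D, F

D (6/5/3): D, F, Ab, Bb.
Bb (7/5/3): Bb, D, F, Ab.
Bb (6/4): Bb, Eb, G.
Bb (5/3): Bb, D, F.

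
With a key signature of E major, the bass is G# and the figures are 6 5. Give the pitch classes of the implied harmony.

The written figures 6 5 are shorthand for 6/5/3: the 3 is implied.
A third above G# in this key is B.
A fifth above G# in this key is D#.
A sixth above G# in this key is E.
Together with the bass G#, this spells E major seventh in first inversion.

G#, B, D#, E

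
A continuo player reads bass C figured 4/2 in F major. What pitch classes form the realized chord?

C, D, F, A

The written figures 4/2 are shorthand for 6/4/2: the 6 is implied.
A second above C in this key is D.
A fourth above C in this key is F.
A sixth above C in this key is A.
Together with the bass C, this spells D minor seventh in third inversion.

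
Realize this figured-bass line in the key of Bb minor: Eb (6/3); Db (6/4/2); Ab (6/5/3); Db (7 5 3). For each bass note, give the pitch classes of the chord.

Eb, Gb, C | Db, Eb, Gb, Bb | Ab, C, Eb, F | Db, F, Ab, C

Eb (6/3): Eb, Gb, C.
Db (6/4/2): Db, Eb, Gb, Bb.
Ab (6/5/3): Ab, C, Eb, F.
Db (7/5/3): Db, F, Ab, C.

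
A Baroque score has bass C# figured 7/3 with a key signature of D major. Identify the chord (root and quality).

The figures 7/3 indicate a seventh chord in root position.
In root position the bass is the root, so the root is C#.
The chord tones are C#, E, G, B, giving C# half-diminished seventh.

C# half-diminished seventh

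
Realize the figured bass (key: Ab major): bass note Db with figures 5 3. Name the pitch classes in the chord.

A third above Db in this key is F.
A fifth above Db in this key is Ab.
Together with the bass Db, this spells Db major in root position.

Db, F, Ab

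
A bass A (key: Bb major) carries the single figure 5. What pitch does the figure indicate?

Eb

Counting 4 letter steps above A lands on E; in Bb major, that letter is Eb.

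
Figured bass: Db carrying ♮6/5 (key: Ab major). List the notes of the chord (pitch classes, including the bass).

The written figures ♮6/5 are shorthand for 6/5/3: the 3 is implied.
A third above Db in this key is F.
A fifth above Db in this key is Ab.
A sixth above Db in this key is Bb, made natural (B) by the ♮ figure.

Db, F, Ab, B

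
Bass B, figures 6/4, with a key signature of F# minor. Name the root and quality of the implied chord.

E major

The figures 6/4 indicate a triad in second inversion.
In second inversion the root lies a fourth above the bass: a fourth above B in F# minor is E.
The chord tones are B, E, G#, giving E major.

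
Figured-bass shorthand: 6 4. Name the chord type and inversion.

triad, second inversion

Intervals of 6/4 above the bass form a triad; the bass is the fifth, so this is second inversion.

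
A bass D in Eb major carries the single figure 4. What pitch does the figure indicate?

Counting 3 letter steps above D lands on G; in Eb major, that letter is G.

G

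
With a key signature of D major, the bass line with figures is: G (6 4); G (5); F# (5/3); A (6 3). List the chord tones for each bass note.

G, C#, E | G, B, D | F#, A, C# | A, C#, F#

G (6/4): G, C#, E.
G (5/3): G, B, D.
F# (5/3): F#, A, C#.
A (6/3): A, C#, F#.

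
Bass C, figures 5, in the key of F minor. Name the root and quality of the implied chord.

C minor

The figures 5 indicate a triad in root position.
In root position the bass is the root, so the root is C.
The chord tones are C, Eb, G, giving C minor.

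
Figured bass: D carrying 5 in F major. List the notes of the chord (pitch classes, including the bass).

The written figures 5 are shorthand for 5/3: the 3 is implied.
A third above D in this key is F.
A fifth above D in this key is A.
Together with the bass D, this spells D minor in root position.

D, F, A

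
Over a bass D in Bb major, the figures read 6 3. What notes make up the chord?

D, F, Bb

A third above D in this key is F.
A sixth above D in this key is Bb.
Together with the bass D, this spells Bb major in first inversion.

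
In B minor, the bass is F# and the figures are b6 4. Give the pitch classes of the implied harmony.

F#, B, Db

A fourth above F# in this key is B.
A sixth above F# in this key is D, lowered to Db by the flat.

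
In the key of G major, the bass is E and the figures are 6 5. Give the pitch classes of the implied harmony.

E, G, B, C

The written figures 6 5 are shorthand for 6/5/3: the 3 is implied.
A third above E in this key is G.
A fifth above E in this key is B.
A sixth above E in this key is C.
Together with the bass E, this spells C major seventh in first inversion.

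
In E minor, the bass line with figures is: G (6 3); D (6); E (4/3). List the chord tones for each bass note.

G, B, E | D, F#, B | E, G, A, C

G (6/3): G, B, E.
D (6/3): D, F#, B.
E (6/4/3): E, G, A, C.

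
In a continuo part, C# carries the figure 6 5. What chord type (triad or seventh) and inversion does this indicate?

6 5 is shorthand for 6/5/3.
Intervals of 6/5/3 above the bass form a seventh chord; the bass is the third, so this is first inversion.

seventh chord, first inversion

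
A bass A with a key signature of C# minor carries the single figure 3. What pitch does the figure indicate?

C#

Counting 2 letter steps above A lands on C; in C# minor, that letter is C#.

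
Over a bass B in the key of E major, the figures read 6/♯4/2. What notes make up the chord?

A second above B in this key is C#.
A fourth above B in this key is E, raised to E# by the sharp.
A sixth above B in this key is G#.
Together with the bass B, this spells C# dominant seventh in third inversion.

B, C#, E#, G#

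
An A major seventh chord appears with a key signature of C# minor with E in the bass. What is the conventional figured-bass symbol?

4/3

E is the fifth of A major seventh, so the chord is in second inversion.
A seventh chord in second inversion is figured 6/4/3, conventionally abbreviated 4/3.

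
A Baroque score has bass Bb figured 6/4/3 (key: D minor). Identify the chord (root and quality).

The figures 6/4/3 indicate a seventh chord in second inversion.
In second inversion the root lies a fourth above the bass: a fourth above Bb in D minor is E.
The chord tones are Bb, D, E, G, giving E half-diminished seventh.

E half-diminished seventh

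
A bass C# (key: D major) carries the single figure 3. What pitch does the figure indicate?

E

Counting 2 letter steps above C# lands on E; in D major, that letter is E.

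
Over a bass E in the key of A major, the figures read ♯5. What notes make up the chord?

The written figures ♯5 are shorthand for 5/3: the 3 is implied.
A third above E in this key is G#.
A fifth above E in this key is B, raised to B# by the sharp.
Together with the bass E, this spells E augmented in root position.

E, G#, B#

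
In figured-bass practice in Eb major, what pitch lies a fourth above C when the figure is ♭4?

Fb

Counting 3 letter steps above C lands on F; in Eb major, that letter is F.
The b4 figure lowers it a semitone, giving Fb.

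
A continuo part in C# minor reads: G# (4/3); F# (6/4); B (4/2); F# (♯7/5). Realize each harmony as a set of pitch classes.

G# (6/4/3): G#, B, C#, E.
F# (6/4): F#, B, D#.
B (6/4/2): B, C#, E, G#.
F# (#7/5/3): F#, A, C#, E#.

G#, B, C#, E | F#, B, D# | B, C#, E, G# | F#, A, C#, E#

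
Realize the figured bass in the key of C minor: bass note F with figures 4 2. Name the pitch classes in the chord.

F, G, Bb, D

The written figures 4 2 are shorthand for 6/4/2: the 6 is implied.
A second above F in this key is G.
A fourth above F in this key is Bb.
A sixth above F in this key is D.
Together with the bass F, this spells G minor seventh in third inversion.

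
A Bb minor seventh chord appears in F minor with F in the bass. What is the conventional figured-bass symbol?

4/3

F is the fifth of Bb minor seventh, so the chord is in second inversion.
A seventh chord in second inversion is figured 6/4/3, conventionally abbreviated 4/3.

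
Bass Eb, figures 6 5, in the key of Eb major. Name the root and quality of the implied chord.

The figures 6 5 indicate a seventh chord in first inversion.
In first inversion the root lies a sixth above the bass: a sixth above Eb in Eb major is C.
The chord tones are Eb, G, Bb, C, giving C minor seventh.

C minor seventh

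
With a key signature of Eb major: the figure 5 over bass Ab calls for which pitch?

Counting 4 letter steps above Ab lands on E; in Eb major, that letter is Eb.

Eb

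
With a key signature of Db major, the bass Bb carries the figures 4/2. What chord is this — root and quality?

The figures 4/2 indicate a seventh chord in third inversion.
In third inversion the root lies a second above the bass: a second above Bb in Db major is C.
The chord tones are Bb, C, Eb, Gb, giving C half-diminished seventh.

C half-diminished seventh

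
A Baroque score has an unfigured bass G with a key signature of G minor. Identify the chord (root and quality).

G minor

An unfigured bass indicates a triad in root position.
In root position the bass is the root, so the root is G.
The chord tones are G, Bb, D, giving G minor.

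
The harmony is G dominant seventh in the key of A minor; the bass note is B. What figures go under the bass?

B is the third of G dominant seventh, so the chord is in first inversion.
A seventh chord in first inversion is figured 6/5/3, conventionally abbreviated 6/5.

6/5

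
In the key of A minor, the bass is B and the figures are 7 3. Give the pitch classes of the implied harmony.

B, D, F, A

The written figures 7 3 are shorthand for 7/5/3: the 5 is implied.
A third above B in this key is D.
A fifth above B in this key is F.
A seventh above B in this key is A.
Together with the bass B, this spells B half-diminished seventh in root position.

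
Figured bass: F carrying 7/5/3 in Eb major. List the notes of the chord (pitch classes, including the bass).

F, Ab, C, Eb

A third above F in this key is Ab.
A fifth above F in this key is C.
A seventh above F in this key is Eb.
Together with the bass F, this spells F minor seventh in root position.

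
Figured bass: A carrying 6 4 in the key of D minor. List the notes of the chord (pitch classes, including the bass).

A, D, F

A fourth above A in this key is D.
A sixth above A in this key is F.
Together with the bass A, this spells D minor in second inversion.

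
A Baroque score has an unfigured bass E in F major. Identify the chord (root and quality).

An unfigured bass indicates a triad in root position.
In root position the bass is the root, so the root is E.
The chord tones are E, G, Bb, giving E diminished.

E diminished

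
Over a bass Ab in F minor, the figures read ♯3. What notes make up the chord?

Ab, C#, Eb

The written figures ♯3 are shorthand for 5/3: the 5 is implied.
A third above Ab in this key is C, raised to C# by the sharp.
A fifth above Ab in this key is Eb.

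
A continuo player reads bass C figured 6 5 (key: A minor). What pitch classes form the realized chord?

The written figures 6 5 are shorthand for 6/5/3: the 3 is implied.
A third above C in this key is E.
A fifth above C in this key is G.
A sixth above C in this key is A.
Together with the bass C, this spells A minor seventh in first inversion.

C, E, G, A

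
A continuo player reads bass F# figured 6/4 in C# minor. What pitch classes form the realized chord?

A fourth above F# in this key is B.
A sixth above F# in this key is D#.
Together with the bass F#, this spells B major in second inversion.

F#, B, D#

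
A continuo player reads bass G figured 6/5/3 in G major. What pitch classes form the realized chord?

G, B, D, E

A third above G in this key is B.
A fifth above G in this key is D.
A sixth above G in this key is E.
Together with the bass G, this spells E minor seventh in first inversion.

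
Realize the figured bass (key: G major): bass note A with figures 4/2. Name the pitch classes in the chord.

A, B, D, F#

The written figures 4/2 are shorthand for 6/4/2: the 6 is implied.
A second above A in this key is B.
A fourth above A in this key is D.
A sixth above A in this key is F#.
Together with the bass A, this spells B minor seventh in third inversion.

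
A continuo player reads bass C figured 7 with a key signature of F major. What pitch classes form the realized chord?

The written figures 7 are shorthand for 7/5/3: the 5/3 are implied.
A third above C in this key is E.
A fifth above C in this key is G.
A seventh above C in this key is Bb.
Together with the bass C, this spells C dominant seventh in root position.

C, E, G, Bb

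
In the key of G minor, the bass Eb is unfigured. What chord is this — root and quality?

An unfigured bass indicates a triad in root position.
In root position the bass is the root, so the root is Eb.
The chord tones are Eb, G, Bb, giving Eb major.

Eb major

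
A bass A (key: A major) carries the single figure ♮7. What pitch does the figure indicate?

G

Counting 6 letter steps above A lands on G; in A major, that letter is G#.
The ♮7 figure makes it natural, giving G.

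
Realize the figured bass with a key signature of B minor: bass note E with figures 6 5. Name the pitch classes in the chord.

The written figures 6 5 are shorthand for 6/5/3: the 3 is implied.
A third above E in this key is G.
A fifth above E in this key is B.
A sixth above E in this key is C#.
Together with the bass E, this spells C# half-diminished seventh in first inversion.

E, G, B, C#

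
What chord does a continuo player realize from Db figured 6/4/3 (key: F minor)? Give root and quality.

G half-diminished seventh

The figures 6/4/3 indicate a seventh chord in second inversion.
In second inversion the root lies a fourth above the bass: a fourth above Db in F minor is G.
The chord tones are Db, F, G, Bb, giving G half-diminished seventh.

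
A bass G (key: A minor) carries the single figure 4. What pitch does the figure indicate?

C

Counting 3 letter steps above G lands on C; in A minor, that letter is C.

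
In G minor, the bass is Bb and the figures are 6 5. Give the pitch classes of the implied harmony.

Bb, D, F, G

The written figures 6 5 are shorthand for 6/5/3: the 3 is implied.
A third above Bb in this key is D.
A fifth above Bb in this key is F.
A sixth above Bb in this key is G.
Together with the bass Bb, this spells G minor seventh in first inversion.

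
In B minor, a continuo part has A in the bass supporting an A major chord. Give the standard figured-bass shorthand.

A is the root of A major, so the chord is in root position.
A triad in root position is figured 5/3, conventionally abbreviated (no figures — root-position triad).

no figures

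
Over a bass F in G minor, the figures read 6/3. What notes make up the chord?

A third above F in this key is A.
A sixth above F in this key is D.
Together with the bass F, this spells D minor in first inversion.

F, A, D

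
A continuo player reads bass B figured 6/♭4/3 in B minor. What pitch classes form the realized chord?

B, D, Eb, G

A third above B in this key is D.
A fourth above B in this key is E, lowered to Eb by the flat.
A sixth above B in this key is G.
Together with the bass B, this spells Eb augmented major seventh in second inversion.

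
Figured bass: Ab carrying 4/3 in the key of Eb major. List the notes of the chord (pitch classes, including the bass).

Ab, C, D, F

The written figures 4/3 are shorthand for 6/4/3: the 6 is implied.
A third above Ab in this key is C.
A fourth above Ab in this key is D.
A sixth above Ab in this key is F.
Together with the bass Ab, this spells D half-diminished seventh in second inversion.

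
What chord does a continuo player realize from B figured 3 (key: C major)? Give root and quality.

The figures 3 indicate a triad in root position.
In root position the bass is the root, so the root is B.
The chord tones are B, D, F, giving B diminished.

B diminished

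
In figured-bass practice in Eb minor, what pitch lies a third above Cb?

Counting 2 letter steps above Cb lands on E; in Eb minor, that letter is Eb.

Eb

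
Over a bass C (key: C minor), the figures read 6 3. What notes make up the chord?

C, Eb, Ab

A third above C in this key is Eb.
A sixth above C in this key is Ab.
Together with the bass C, this spells Ab major in first inversion.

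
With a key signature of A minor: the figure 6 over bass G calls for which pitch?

E

Counting 5 letter steps above G lands on E; in A minor, that letter is E.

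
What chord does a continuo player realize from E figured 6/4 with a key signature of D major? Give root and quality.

A major

The figures 6/4 indicate a triad in second inversion.
In second inversion the root lies a fourth above the bass: a fourth above E in D major is A.
The chord tones are E, A, C#, giving A major.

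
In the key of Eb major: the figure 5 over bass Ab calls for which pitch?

Counting 4 letter steps above Ab lands on E; in Eb major, that letter is Eb.

Eb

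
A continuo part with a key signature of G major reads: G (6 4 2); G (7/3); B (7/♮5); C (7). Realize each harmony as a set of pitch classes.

G (6/4/2): G, A, C, E.
G (7/5/3): G, B, D, F#.
B (7/♮5/3): B, D, F, A.
C (7/5/3): C, E, G, B.

G, A, C, E | G, B, D, F# | B, D, F, A | C, E, G, B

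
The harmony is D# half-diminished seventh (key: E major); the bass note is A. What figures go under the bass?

A is the fifth of D# half-diminished seventh, so the chord is in second inversion.
A seventh chord in second inversion is figured 6/4/3, conventionally abbreviated 4/3.

4/3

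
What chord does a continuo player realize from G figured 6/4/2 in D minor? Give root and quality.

A minor seventh

The figures 6/4/2 indicate a seventh chord in third inversion.
In third inversion the root lies a second above the bass: a second above G in D minor is A.
The chord tones are G, A, C, E, giving A minor seventh.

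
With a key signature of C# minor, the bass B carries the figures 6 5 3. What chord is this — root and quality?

The figures 6 5 3 indicate a seventh chord in first inversion.
In first inversion the root lies a sixth above the bass: a sixth above B in C# minor is G#.
The chord tones are B, D#, F#, G#, giving G# minor seventh.

G# minor seventh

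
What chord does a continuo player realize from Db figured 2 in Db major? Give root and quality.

Eb minor seventh

The figures 2 indicate a seventh chord in third inversion.
In third inversion the root lies a second above the bass: a second above Db in Db major is Eb.
The chord tones are Db, Eb, Gb, Bb, giving Eb minor seventh.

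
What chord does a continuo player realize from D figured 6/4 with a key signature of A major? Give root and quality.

G# diminished

The figures 6/4 indicate a triad in second inversion.
In second inversion the root lies a fourth above the bass: a fourth above D in A major is G#.
The chord tones are D, G#, B, giving G# diminished.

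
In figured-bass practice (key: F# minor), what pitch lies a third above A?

Counting 2 letter steps above A lands on C; in F# minor, that letter is C#.

C#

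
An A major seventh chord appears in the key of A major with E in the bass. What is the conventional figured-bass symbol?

4/3

E is the fifth of A major seventh, so the chord is in second inversion.
A seventh chord in second inversion is figured 6/4/3, conventionally abbreviated 4/3.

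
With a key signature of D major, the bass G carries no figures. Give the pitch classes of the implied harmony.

G, B, D

An unfigured bass implies 5/3.
A third above G in this key is B.
A fifth above G in this key is D.
Together with the bass G, this spells G major in root position.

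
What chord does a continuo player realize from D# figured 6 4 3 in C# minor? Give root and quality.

G# minor seventh

The figures 6 4 3 indicate a seventh chord in second inversion.
In second inversion the root lies a fourth above the bass: a fourth above D# in C# minor is G#.
The chord tones are D#, F#, G#, B, giving G# minor seventh.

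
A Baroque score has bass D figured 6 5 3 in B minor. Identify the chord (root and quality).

The figures 6 5 3 indicate a seventh chord in first inversion.
In first inversion the root lies a sixth above the bass: a sixth above D in B minor is B.
The chord tones are D, F#, A, B, giving B minor seventh.

B minor seventh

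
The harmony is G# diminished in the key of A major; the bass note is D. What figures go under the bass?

6/4

D is the fifth of G# diminished, so the chord is in second inversion.
A triad in second inversion is figured 6/4, conventionally abbreviated 6/4.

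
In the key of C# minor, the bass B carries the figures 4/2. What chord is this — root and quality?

C# minor seventh

The figures 4/2 indicate a seventh chord in third inversion.
In third inversion the root lies a second above the bass: a second above B in C# minor is C#.
The chord tones are B, C#, E, G#, giving C# minor seventh.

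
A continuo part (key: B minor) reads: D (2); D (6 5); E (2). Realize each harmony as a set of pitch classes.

D, E, G, B | D, F#, A, B | E, F#, A, C#

D (6/4/2): D, E, G, B.
D (6/5/3): D, F#, A, B.
E (6/4/2): E, F#, A, C#.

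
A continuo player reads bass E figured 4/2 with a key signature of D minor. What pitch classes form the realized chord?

The written figures 4/2 are shorthand for 6/4/2: the 6 is implied.
A second above E in this key is F.
A fourth above E in this key is A.
A sixth above E in this key is C.
Together with the bass E, this spells F major seventh in third inversion.

E, F, A, C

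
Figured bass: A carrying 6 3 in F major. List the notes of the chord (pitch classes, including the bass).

A, C, F

A third above A in this key is C.
A sixth above A in this key is F.
Together with the bass A, this spells F major in first inversion.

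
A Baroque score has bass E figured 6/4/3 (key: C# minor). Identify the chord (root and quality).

The figures 6/4/3 indicate a seventh chord in second inversion.
In second inversion the root lies a fourth above the bass: a fourth above E in C# minor is A.
The chord tones are E, G#, A, C#, giving A major seventh.

A major seventh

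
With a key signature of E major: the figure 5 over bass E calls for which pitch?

Counting 4 letter steps above E lands on B; in E major, that letter is B.

B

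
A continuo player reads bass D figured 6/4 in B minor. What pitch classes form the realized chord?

A fourth above D in this key is G.
A sixth above D in this key is B.
Together with the bass D, this spells G major in second inversion.

D, G, B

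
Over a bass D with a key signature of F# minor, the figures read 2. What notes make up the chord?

The written figures 2 are shorthand for 6/4/2: the 6/4 are implied.
A second above D in this key is E.
A fourth above D in this key is G#.
A sixth above D in this key is B.
Together with the bass D, this spells E dominant seventh in third inversion.

D, E, G#, B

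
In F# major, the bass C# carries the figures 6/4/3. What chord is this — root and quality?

F# major seventh

The figures 6/4/3 indicate a seventh chord in second inversion.
In second inversion the root lies a fourth above the bass: a fourth above C# in F# major is F#.
The chord tones are C#, E#, F#, A#, giving F# major seventh.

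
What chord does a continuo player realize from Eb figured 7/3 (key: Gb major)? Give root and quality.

Eb minor seventh

The figures 7/3 indicate a seventh chord in root position.
In root position the bass is the root, so the root is Eb.
The chord tones are Eb, Gb, Bb, Db, giving Eb minor seventh.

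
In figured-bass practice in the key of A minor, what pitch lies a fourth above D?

Counting 3 letter steps above D lands on G; in A minor, that letter is G.

G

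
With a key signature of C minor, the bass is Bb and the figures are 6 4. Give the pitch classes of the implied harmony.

A fourth above Bb in this key is Eb.
A sixth above Bb in this key is G.
Together with the bass Bb, this spells Eb major in second inversion.

Bb, Eb, G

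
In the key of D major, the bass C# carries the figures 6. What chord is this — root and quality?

A major

The figures 6 indicate a triad in first inversion.
In first inversion the root lies a sixth above the bass: a sixth above C# in D major is A.
The chord tones are C#, E, A, giving A major.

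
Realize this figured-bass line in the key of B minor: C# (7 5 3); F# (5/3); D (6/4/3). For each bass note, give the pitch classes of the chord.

C#, E, G, B | F#, A, C# | D, F#, G, B

C# (7/5/3): C#, E, G, B.
F# (5/3): F#, A, C#.
D (6/4/3): D, F#, G, B.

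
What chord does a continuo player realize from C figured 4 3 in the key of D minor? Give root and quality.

F major seventh

The figures 4 3 indicate a seventh chord in second inversion.
In second inversion the root lies a fourth above the bass: a fourth above C in D minor is F.
The chord tones are C, E, F, A, giving F major seventh.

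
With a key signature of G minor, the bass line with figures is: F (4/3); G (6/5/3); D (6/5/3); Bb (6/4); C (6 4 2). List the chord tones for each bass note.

F (6/4/3): F, A, Bb, D.
G (6/5/3): G, Bb, D, Eb.
D (6/5/3): D, F, A, Bb.
Bb (6/4): Bb, Eb, G.
C (6/4/2): C, D, F, A.

F, A, Bb, D | G, Bb, D, Eb | D, F, A, Bb | Bb, Eb, G | C, D, F, A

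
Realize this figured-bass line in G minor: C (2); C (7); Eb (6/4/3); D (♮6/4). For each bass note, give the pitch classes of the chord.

C, D, F, A | C, Eb, G, Bb | Eb, G, A, C | D, G, B

C (6/4/2): C, D, F, A.
C (7/5/3): C, Eb, G, Bb.
Eb (6/4/3): Eb, G, A, C.
D (♮6/4): D, G, B.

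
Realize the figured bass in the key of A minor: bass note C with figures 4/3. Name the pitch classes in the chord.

C, E, F, A

The written figures 4/3 are shorthand for 6/4/3: the 6 is implied.
A third above C in this key is E.
A fourth above C in this key is F.
A sixth above C in this key is A.
Together with the bass C, this spells F major seventh in second inversion.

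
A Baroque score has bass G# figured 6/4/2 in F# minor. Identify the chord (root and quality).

The figures 6/4/2 indicate a seventh chord in third inversion.
In third inversion the root lies a second above the bass: a second above G# in F# minor is A.
The chord tones are G#, A, C#, E, giving A major seventh.

A major seventh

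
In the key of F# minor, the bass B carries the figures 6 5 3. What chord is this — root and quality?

G# half-diminished seventh

The figures 6 5 3 indicate a seventh chord in first inversion.
In first inversion the root lies a sixth above the bass: a sixth above B in F# minor is G#.
The chord tones are B, D, F#, G#, giving G# half-diminished seventh.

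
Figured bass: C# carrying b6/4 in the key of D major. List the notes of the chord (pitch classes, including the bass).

C#, F#, Ab

A fourth above C# in this key is F#.
A sixth above C# in this key is A, lowered to Ab by the flat.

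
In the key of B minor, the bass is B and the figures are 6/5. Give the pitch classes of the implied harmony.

The written figures 6/5 are shorthand for 6/5/3: the 3 is implied.
A third above B in this key is D.
A fifth above B in this key is F#.
A sixth above B in this key is G.
Together with the bass B, this spells G major seventh in first inversion.

B, D, F#, G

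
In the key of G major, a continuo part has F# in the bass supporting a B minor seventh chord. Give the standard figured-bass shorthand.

F# is the fifth of B minor seventh, so the chord is in second inversion.
A seventh chord in second inversion is figured 6/4/3, conventionally abbreviated 4/3.

4/3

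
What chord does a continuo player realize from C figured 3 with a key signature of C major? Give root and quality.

The figures 3 indicate a triad in root position.
In root position the bass is the root, so the root is C.
The chord tones are C, E, G, giving C major.

C major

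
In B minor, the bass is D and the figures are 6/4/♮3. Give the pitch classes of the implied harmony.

D, F, G, B

A third above D in this key is F#, made natural (F) by the ♮ figure.
A fourth above D in this key is G.
A sixth above D in this key is B.
Together with the bass D, this spells G dominant seventh in second inversion.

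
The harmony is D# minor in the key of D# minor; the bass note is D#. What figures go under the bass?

no figures

D# is the root of D# minor, so the chord is in root position.
A triad in root position is figured 5/3, conventionally abbreviated (no figures — root-position triad).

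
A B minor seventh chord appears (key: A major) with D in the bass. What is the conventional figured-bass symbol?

6/5

D is the third of B minor seventh, so the chord is in first inversion.
A seventh chord in first inversion is figured 6/5/3, conventionally abbreviated 6/5.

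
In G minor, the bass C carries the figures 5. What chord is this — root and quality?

The figures 5 indicate a triad in root position.
In root position the bass is the root, so the root is C.
The chord tones are C, Eb, G, giving C minor.

C minor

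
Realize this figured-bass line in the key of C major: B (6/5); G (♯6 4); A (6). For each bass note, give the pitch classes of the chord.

B, D, F, G | G, C, E# | A, C, F

B (6/5/3): B, D, F, G.
G (#6/4): G, C, E#.
A (6/3): A, C, F.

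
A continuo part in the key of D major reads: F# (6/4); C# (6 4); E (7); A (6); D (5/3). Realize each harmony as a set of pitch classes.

F# (6/4): F#, B, D.
C# (6/4): C#, F#, A.
E (7/5/3): E, G, B, D.
A (6/3): A, C#, F#.
D (5/3): D, F#, A.

F#, B, D | C#, F#, A | E, G, B, D | A, C#, F# | D, F#, A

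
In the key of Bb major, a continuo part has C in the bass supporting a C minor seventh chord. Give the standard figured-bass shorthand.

7

C is the root of C minor seventh, so the chord is in root position.
A seventh chord in root position is figured 7/5/3, conventionally abbreviated 7.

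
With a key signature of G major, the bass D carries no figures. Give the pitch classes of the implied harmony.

D, F#, A

An unfigured bass implies 5/3.
A third above D in this key is F#.
A fifth above D in this key is A.
Together with the bass D, this spells D major in root position.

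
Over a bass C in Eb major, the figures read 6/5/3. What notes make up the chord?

A third above C in this key is Eb.
A fifth above C in this key is G.
A sixth above C in this key is Ab.
Together with the bass C, this spells Ab major seventh in first inversion.

C, Eb, G, Ab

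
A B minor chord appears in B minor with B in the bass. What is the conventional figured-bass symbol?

no figures

B is the root of B minor, so the chord is in root position.
A triad in root position is figured 5/3, conventionally abbreviated (no figures — root-position triad).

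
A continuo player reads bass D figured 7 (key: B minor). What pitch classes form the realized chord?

The written figures 7 are shorthand for 7/5/3: the 5/3 are implied.
A third above D in this key is F#.
A fifth above D in this key is A.
A seventh above D in this key is C#.
Together with the bass D, this spells D major seventh in root position.

D, F#, A, C#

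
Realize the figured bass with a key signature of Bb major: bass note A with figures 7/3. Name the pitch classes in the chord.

A, C, Eb, G

The written figures 7/3 are shorthand for 7/5/3: the 5 is implied.
A third above A in this key is C.
A fifth above A in this key is Eb.
A seventh above A in this key is G.
Together with the bass A, this spells A half-diminished seventh in root position.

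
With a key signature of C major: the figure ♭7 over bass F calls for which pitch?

Counting 6 letter steps above F lands on E; in C major, that letter is E.
The b7 figure lowers it a semitone, giving Eb.

Eb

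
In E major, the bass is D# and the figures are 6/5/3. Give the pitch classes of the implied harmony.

A third above D# in this key is F#.
A fifth above D# in this key is A.
A sixth above D# in this key is B.
Together with the bass D#, this spells B dominant seventh in first inversion.

D#, F#, A, B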